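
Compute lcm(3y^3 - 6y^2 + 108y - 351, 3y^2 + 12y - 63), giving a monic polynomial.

Repeated division with remainder:
  3y^3 - 6y^2 + 108y - 351 = (y - 6)(3y^2 + 12y - 63) + (243y - 729)
  3y^2 + 12y - 63 = ((1/81)y + 7/81)(243y - 729) + (0)
Last nonzero remainder: 243y - 729. Dividing through by 243 gives the monic gcd y - 3.
Then lcm(f, g) = f·g / gcd(f, g); expanding and making the result monic gives the answer.

y^4 + 5y^3 + 22y^2 + 135y - 819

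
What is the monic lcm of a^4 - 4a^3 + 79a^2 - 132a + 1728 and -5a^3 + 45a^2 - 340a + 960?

a^5 - 8a^4 + 95a^3 - 448a^2 + 2256a - 6912

Euclidean algorithm in ℚ[a]:
  a^4 - 4a^3 + 79a^2 - 132a + 1728 = (-(1/5)a - 1)(-5a^3 + 45a^2 - 340a + 960) + (56a^2 - 280a + 2688)
  -5a^3 + 45a^2 - 340a + 960 = (-(5/56)a + 5/14)(56a^2 - 280a + 2688) + (0)
Last nonzero remainder: 56a^2 - 280a + 2688. Dividing through by 56 gives the monic gcd a^2 - 5a + 48.
Then lcm(f, g) = f·g / gcd(f, g); expanding and making the result monic gives the answer.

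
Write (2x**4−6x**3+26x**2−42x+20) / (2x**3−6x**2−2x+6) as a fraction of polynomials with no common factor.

(x**3−2x**2+11x−10)/(x**2−2x−3)

Repeated division with remainder:
  2x**4−6x**3+26x**2−42x+20 = (x)(2x**3−6x**2−2x+6) + (28x**2−48x+20)
  2x**3−6x**2−2x+6 = ((1/14)x−9/98)(28x**2−48x+20) + (−(384/49)x+384/49)
  28x**2−48x+20 = (−(343/96)x+245/96)(−(384/49)x+384/49) + (0)
Last nonzero remainder: −(384/49)x+384/49. Dividing through by −384/49 gives the monic gcd x−1.
Cancel x−1 from numerator and denominator to get the reduced form.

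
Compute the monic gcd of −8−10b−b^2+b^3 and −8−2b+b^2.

−8−2b+b^2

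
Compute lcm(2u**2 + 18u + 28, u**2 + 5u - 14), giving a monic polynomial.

Apply the Euclidean algorithm:
  2u**2 + 18u + 28 = (2)(u**2 + 5u - 14) + (8u + 56)
  u**2 + 5u - 14 = ((1/8)u - 1/4)(8u + 56) + (0)
Last nonzero remainder: 8u + 56. Dividing through by 8 gives the monic gcd u + 7.
Then lcm(f, g) = f·g / gcd(f, g); expanding and making the result monic gives the answer.

u**3 + 7u**2 - 4u - 28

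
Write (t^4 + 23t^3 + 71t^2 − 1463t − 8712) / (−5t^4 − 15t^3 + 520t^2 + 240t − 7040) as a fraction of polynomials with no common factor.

By polynomial division,
  t^4 + 23t^3 + 71t^2 − 1463t − 8712 = (−1/5)(−5t^4 − 15t^3 + 520t^2 + 240t − 7040) + (20t^3 + 175t^2 − 1415t − 10120)
  −5t^4 − 15t^3 + 520t^2 + 240t − 7040 = (−(1/4)t + 23/16)(20t^3 + 175t^2 − 1415t − 10120) + (−(1365/16)t^2 − (4095/16)t + 15015/2)
  20t^3 + 175t^2 − 1415t − 10120 = (−(64/273)t − 368/273)(−(1365/16)t^2 − (4095/16)t + 15015/2) + (0)
Last nonzero remainder: −(1365/16)t^2 − (4095/16)t + 15015/2. Dividing through by −1365/16 gives the monic gcd t^2 + 3t − 88.
Cancel t^2 + 3t − 88 from numerator and denominator to get the reduced form.

(−t^2 − 20t − 99)/(5t^2 − 80)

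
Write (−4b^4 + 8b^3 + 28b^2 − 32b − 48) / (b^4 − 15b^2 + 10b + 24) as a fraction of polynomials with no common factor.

Apply the Euclidean algorithm:
  −4b^4 + 8b^3 + 28b^2 − 32b − 48 = (−4)(b^4 − 15b^2 + 10b + 24) + (8b^3 − 32b^2 + 8b + 48)
  b^4 − 15b^2 + 10b + 24 = ((1/8)b + 1/2)(8b^3 − 32b^2 + 8b + 48) + (0)
Last nonzero remainder: 8b^3 − 32b^2 + 8b + 48. Dividing through by 8 gives the monic gcd b^3 − 4b^2 + b + 6.
Cancel b^3 − 4b^2 + b + 6 from numerator and denominator to get the reduced form.

(−4b − 8)/(b + 4)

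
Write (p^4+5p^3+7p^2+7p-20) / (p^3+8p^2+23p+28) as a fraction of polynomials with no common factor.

(p^3+p^2+3p-5)/(p^2+4p+7)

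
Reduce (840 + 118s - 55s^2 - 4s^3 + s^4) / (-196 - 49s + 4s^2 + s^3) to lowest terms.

By polynomial division,
  s^4 - 4s^3 - 55s^2 + 118s + 840 = (s - 8)(s^3 + 4s^2 - 49s - 196) + (26s^2 - 78s - 728)
  s^3 + 4s^2 - 49s - 196 = ((1/26)s + 7/26)(26s^2 - 78s - 728) + (0)
Last nonzero remainder: 26s^2 - 78s - 728. Dividing through by 26 gives the monic gcd s^2 - 3s - 28.
Cancel s^2 - 3s - 28 from numerator and denominator to get the reduced form.

(-30 - s + s^2)/(7 + s)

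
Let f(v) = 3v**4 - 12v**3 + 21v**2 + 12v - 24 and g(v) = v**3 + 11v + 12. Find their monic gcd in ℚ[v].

Apply the Euclidean algorithm:
  3v**4 - 12v**3 + 21v**2 + 12v - 24 = (3v - 12)(v**3 + 11v + 12) + (-12v**2 + 108v + 120)
  v**3 + 11v + 12 = (-(1/12)v - 3/4)(-12v**2 + 108v + 120) + (102v + 102)
  -12v**2 + 108v + 120 = (-(2/17)v + 20/17)(102v + 102) + (0)
Last nonzero remainder: 102v + 102. Dividing through by 102 gives the monic gcd v + 1.

v + 1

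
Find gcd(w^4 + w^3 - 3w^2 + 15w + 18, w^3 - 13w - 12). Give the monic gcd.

Euclidean algorithm in ℚ[w]:
  w^4 + w^3 - 3w^2 + 15w + 18 = (w + 1)(w^3 - 13w - 12) + (10w^2 + 40w + 30)
  w^3 - 13w - 12 = ((1/10)w - 2/5)(10w^2 + 40w + 30) + (0)
Last nonzero remainder: 10w^2 + 40w + 30. Dividing through by 10 gives the monic gcd w^2 + 4w + 3.

w^2 + 4w + 3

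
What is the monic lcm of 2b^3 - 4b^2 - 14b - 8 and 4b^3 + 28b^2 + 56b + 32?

b^5 + 4b^4 - 11b^3 - 62b^2 - 80b - 32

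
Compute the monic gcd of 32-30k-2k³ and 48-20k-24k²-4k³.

Euclidean algorithm in ℚ[k]:
  -2k³-30k+32 = (1/2)(-4k³-24k²-20k+48) + (12k²-20k+8)
  -4k³-24k²-20k+48 = (-(1/3)k-23/9)(12k²-20k+8) + (-(616/9)k+616/9)
  12k²-20k+8 = (-(27/154)k+9/77)(-(616/9)k+616/9) + (0)
Last nonzero remainder: -(616/9)k+616/9. Dividing through by -616/9 gives the monic gcd k-1.

-1+k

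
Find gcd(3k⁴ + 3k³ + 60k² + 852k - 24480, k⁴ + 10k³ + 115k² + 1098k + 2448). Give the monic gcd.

Apply the Euclidean algorithm:
  3k⁴ + 3k³ + 60k² + 852k - 24480 = (3)(k⁴ + 10k³ + 115k² + 1098k + 2448) + (-27k³ - 285k² - 2442k - 31824)
  k⁴ + 10k³ + 115k² + 1098k + 2448 = (-(1/27)k + 5/243)(-27k³ - 285k² - 2442k - 31824) + ((2464/81)k² - (2464/81)k + 83776/27)
  -27k³ - 285k² - 2442k - 31824 = (-(2187/2464)k - 3159/308)((2464/81)k² - (2464/81)k + 83776/27) + (0)
Last nonzero remainder: (2464/81)k² - (2464/81)k + 83776/27. Dividing through by 2464/81 gives the monic gcd k² - k + 102.

k² - k + 102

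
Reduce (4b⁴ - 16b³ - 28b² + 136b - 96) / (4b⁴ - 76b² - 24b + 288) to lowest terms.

(b - 1)/(b + 3)

Apply the Euclidean algorithm:
  4b⁴ - 16b³ - 28b² + 136b - 96 = (4b⁴ - 76b² - 24b + 288) + (-16b³ + 48b² + 160b - 384)
  4b⁴ - 76b² - 24b + 288 = (-(1/4)b - 3/4)(-16b³ + 48b² + 160b - 384) + (0)
Last nonzero remainder: -16b³ + 48b² + 160b - 384. Dividing through by -16 gives the monic gcd b³ - 3b² - 10b + 24.
Cancel b³ - 3b² - 10b + 24 from numerator and denominator to get the reduced form.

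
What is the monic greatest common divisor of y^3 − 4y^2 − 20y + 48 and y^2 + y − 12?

By polynomial division,
  y^3 − 4y^2 − 20y + 48 = (y − 5)(y^2 + y − 12) + (−3y − 12)
  y^2 + y − 12 = (−(1/3)y + 1)(−3y − 12) + (0)
Last nonzero remainder: −3y − 12. Dividing through by −3 gives the monic gcd y + 4.

y + 4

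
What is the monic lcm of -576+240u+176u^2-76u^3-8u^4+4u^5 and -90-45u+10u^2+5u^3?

Euclidean algorithm in ℚ[u]:
  4u^5-8u^4-76u^3+176u^2+240u-576 = ((4/5)u^2-(16/5)u-8/5)(5u^3+10u^2-45u-90) + (120u^2-120u-720)
  5u^3+10u^2-45u-90 = ((1/24)u+1/8)(120u^2-120u-720) + (0)
Last nonzero remainder: 120u^2-120u-720. Dividing through by 120 gives the monic gcd u^2-u-6.
Then lcm(f, g) = f·g / gcd(f, g); expanding and making the result monic gives the answer.

-432+36u+192u^2-13u^3-25u^4+u^5+u^6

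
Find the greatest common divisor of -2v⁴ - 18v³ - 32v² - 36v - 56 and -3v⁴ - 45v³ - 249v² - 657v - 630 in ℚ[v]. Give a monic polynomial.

By polynomial division,
  -2v⁴ - 18v³ - 32v² - 36v - 56 = (2/3)(-3v⁴ - 45v³ - 249v² - 657v - 630) + (12v³ + 134v² + 402v + 364)
  -3v⁴ - 45v³ - 249v² - 657v - 630 = (-(1/4)v - 23/24)(12v³ + 134v² + 402v + 364) + (-(241/12)v² - (723/4)v - 1687/6)
  12v³ + 134v² + 402v + 364 = (-(144/241)v - 312/241)(-(241/12)v² - (723/4)v - 1687/6) + (0)
Last nonzero remainder: -(241/12)v² - (723/4)v - 1687/6. Dividing through by -241/12 gives the monic gcd v² + 9v + 14.

v² + 9v + 14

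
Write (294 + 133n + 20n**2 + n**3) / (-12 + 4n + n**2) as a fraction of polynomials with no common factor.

(49 + 14n + n**2)/(-2 + n)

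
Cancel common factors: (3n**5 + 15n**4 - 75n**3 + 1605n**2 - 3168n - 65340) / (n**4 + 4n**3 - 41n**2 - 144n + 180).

(3n**3 + 18n**2 + 33n + 2178)/(n**2 + 5n - 6)

By polynomial division,
  3n**5 + 15n**4 - 75n**3 + 1605n**2 - 3168n - 65340 = (3n + 3)(n**4 + 4n**3 - 41n**2 - 144n + 180) + (36n**3 + 2160n**2 - 3276n - 65880)
  n**4 + 4n**3 - 41n**2 - 144n + 180 = ((1/36)n - 14/9)(36n**3 + 2160n**2 - 3276n - 65880) + (3410n**2 - 3410n - 102300)
  36n**3 + 2160n**2 - 3276n - 65880 = ((18/1705)n + 1098/1705)(3410n**2 - 3410n - 102300) + (0)
Last nonzero remainder: 3410n**2 - 3410n - 102300. Dividing through by 3410 gives the monic gcd n**2 - n - 30.
Cancel n**2 - n - 30 from numerator and denominator to get the reduced form.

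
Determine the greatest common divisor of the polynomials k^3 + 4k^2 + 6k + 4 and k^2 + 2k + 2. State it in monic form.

Euclidean algorithm in ℚ[k]:
  k^3 + 4k^2 + 6k + 4 = (k + 2)(k^2 + 2k + 2) + (0)
The last nonzero remainder k^2 + 2k + 2 is already monic.

k^2 + 2k + 2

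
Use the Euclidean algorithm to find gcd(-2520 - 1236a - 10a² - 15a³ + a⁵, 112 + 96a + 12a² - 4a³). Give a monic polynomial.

By polynomial division,
  a⁵ - 15a³ - 10a² - 1236a - 2520 = (-(1/4)a² - (3/4)a - 9/2)(-4a³ + 12a² + 96a + 112) + (144a² - 720a - 2016)
  -4a³ + 12a² + 96a + 112 = (-(1/36)a - 1/18)(144a² - 720a - 2016) + (0)
Last nonzero remainder: 144a² - 720a - 2016. Dividing through by 144 gives the monic gcd a² - 5a - 14.

-14 - 5a + a²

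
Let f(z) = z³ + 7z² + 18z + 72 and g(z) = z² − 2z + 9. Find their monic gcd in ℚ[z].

1

Repeated division with remainder:
  z³ + 7z² + 18z + 72 = (z + 9)(z² − 2z + 9) + (27z − 9)
  z² − 2z + 9 = ((1/27)z − 5/81)(27z − 9) + (76/9)
  27z − 9 = ((243/76)z − 81/76)(76/9) + (0)
The last nonzero remainder is the constant 76/9, so the polynomials are coprime and gcd = 1.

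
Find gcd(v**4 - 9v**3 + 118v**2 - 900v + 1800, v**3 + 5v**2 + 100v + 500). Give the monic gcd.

v**2 + 100

By polynomial division,
  v**4 - 9v**3 + 118v**2 - 900v + 1800 = (v - 14)(v**3 + 5v**2 + 100v + 500) + (88v**2 + 8800)
  v**3 + 5v**2 + 100v + 500 = ((1/88)v + 5/88)(88v**2 + 8800) + (0)
Last nonzero remainder: 88v**2 + 8800. Dividing through by 88 gives the monic gcd v**2 + 100.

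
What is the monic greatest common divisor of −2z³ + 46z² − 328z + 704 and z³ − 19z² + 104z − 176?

z² − 15z + 44

Apply the Euclidean algorithm:
  −2z³ + 46z² − 328z + 704 = (−2)(z³ − 19z² + 104z − 176) + (8z² − 120z + 352)
  z³ − 19z² + 104z − 176 = ((1/8)z − 1/2)(8z² − 120z + 352) + (0)
Last nonzero remainder: 8z² − 120z + 352. Dividing through by 8 gives the monic gcd z² − 15z + 44.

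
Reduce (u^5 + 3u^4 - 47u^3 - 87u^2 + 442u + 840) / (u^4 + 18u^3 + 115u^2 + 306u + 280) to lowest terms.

(u^3 - 6u^2 - 7u + 60)/(u^2 + 9u + 20)

Repeated division with remainder:
  u^5 + 3u^4 - 47u^3 - 87u^2 + 442u + 840 = (u - 15)(u^4 + 18u^3 + 115u^2 + 306u + 280) + (108u^3 + 1332u^2 + 4752u + 5040)
  u^4 + 18u^3 + 115u^2 + 306u + 280 = ((1/108)u + 17/324)(108u^3 + 1332u^2 + 4752u + 5040) + ((10/9)u^2 + 10u + 140/9)
  108u^3 + 1332u^2 + 4752u + 5040 = ((486/5)u + 324)((10/9)u^2 + 10u + 140/9) + (0)
Last nonzero remainder: (10/9)u^2 + 10u + 140/9. Dividing through by 10/9 gives the monic gcd u^2 + 9u + 14.
Cancel u^2 + 9u + 14 from numerator and denominator to get the reduced form.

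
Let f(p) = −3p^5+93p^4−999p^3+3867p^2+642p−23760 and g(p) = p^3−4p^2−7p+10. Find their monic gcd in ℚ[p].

Repeated division with remainder:
  −3p^5+93p^4−999p^3+3867p^2+642p−23760 = (−3p^2+81p−696)(p^3−4p^2−7p+10) + (1680p^2−5040p−16800)
  p^3−4p^2−7p+10 = ((1/1680)p−1/1680)(1680p^2−5040p−16800) + (0)
Last nonzero remainder: 1680p^2−5040p−16800. Dividing through by 1680 gives the monic gcd p^2−3p−10.

p^2−3p−10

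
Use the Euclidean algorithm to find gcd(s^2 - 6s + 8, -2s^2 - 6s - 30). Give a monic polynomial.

By polynomial division,
  s^2 - 6s + 8 = (-1/2)(-2s^2 - 6s - 30) + (-9s - 7)
  -2s^2 - 6s - 30 = ((2/9)s + 40/81)(-9s - 7) + (-2150/81)
  -9s - 7 = ((729/2150)s + 567/2150)(-2150/81) + (0)
The last nonzero remainder is the constant -2150/81, so the polynomials are coprime and gcd = 1.

1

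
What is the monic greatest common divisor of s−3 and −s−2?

By polynomial division,
  s−3 = (−1)(−s−2) + (−5)
  −s−2 = ((1/5)s+2/5)(−5) + (0)
The last nonzero remainder is the constant −5, so the polynomials are coprime and gcd = 1.

1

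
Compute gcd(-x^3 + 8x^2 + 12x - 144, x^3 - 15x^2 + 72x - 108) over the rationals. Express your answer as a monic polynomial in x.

By polynomial division,
  -x^3 + 8x^2 + 12x - 144 = (-1)(x^3 - 15x^2 + 72x - 108) + (-7x^2 + 84x - 252)
  x^3 - 15x^2 + 72x - 108 = (-(1/7)x + 3/7)(-7x^2 + 84x - 252) + (0)
Last nonzero remainder: -7x^2 + 84x - 252. Dividing through by -7 gives the monic gcd x^2 - 12x + 36.

x^2 - 12x + 36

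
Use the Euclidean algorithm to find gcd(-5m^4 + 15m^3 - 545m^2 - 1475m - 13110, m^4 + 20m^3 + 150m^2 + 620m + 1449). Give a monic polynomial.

Repeated division with remainder:
  -5m^4 + 15m^3 - 545m^2 - 1475m - 13110 = (-5)(m^4 + 20m^3 + 150m^2 + 620m + 1449) + (115m^3 + 205m^2 + 1625m - 5865)
  m^4 + 20m^3 + 150m^2 + 620m + 1449 = ((1/115)m + 419/2645)(115m^3 + 205m^2 + 1625m - 5865) + ((54696/529)m^2 + (218784/529)m + 54696/23)
  115m^3 + 205m^2 + 1625m - 5865 = ((60835/54696)m - 44965/18232)((54696/529)m^2 + (218784/529)m + 54696/23) + (0)
Last nonzero remainder: (54696/529)m^2 + (218784/529)m + 54696/23. Dividing through by 54696/529 gives the monic gcd m^2 + 4m + 23.

m^2 + 4m + 23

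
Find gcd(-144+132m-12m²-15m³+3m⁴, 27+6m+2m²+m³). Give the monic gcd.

Repeated division with remainder:
  3m⁴-15m³-12m²+132m-144 = (3m-21)(m³+2m²+6m+27) + (12m²+177m+423)
  m³+2m²+6m+27 = ((1/12)m-17/16)(12m²+177m+423) + ((2541/16)m+7623/16)
  12m²+177m+423 = ((64/847)m+752/847)((2541/16)m+7623/16) + (0)
Last nonzero remainder: (2541/16)m+7623/16. Dividing through by 2541/16 gives the monic gcd m+3.

3+m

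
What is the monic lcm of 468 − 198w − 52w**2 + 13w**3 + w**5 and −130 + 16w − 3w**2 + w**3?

Apply the Euclidean algorithm:
  w**5 + 13w**3 − 52w**2 − 198w + 468 = (w**2 + 3w + 6)(w**3 − 3w**2 + 16w − 130) + (48w**2 + 96w + 1248)
  w**3 − 3w**2 + 16w − 130 = ((1/48)w − 5/48)(48w**2 + 96w + 1248) + (0)
Last nonzero remainder: 48w**2 + 96w + 1248. Dividing through by 48 gives the monic gcd w**2 + 2w + 26.
Then lcm(f, g) = f·g / gcd(f, g); expanding and making the result monic gives the answer.

−2340 + 1458w + 62w**2 − 117w**3 + 13w**4 − 5w**5 + w**6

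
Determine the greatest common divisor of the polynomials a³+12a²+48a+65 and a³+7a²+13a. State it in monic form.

a²+7a+13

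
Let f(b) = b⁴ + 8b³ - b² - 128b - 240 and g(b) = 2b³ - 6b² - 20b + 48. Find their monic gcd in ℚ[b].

b² - b - 12

Euclidean algorithm in ℚ[b]:
  b⁴ + 8b³ - b² - 128b - 240 = ((1/2)b + 11/2)(2b³ - 6b² - 20b + 48) + (42b² - 42b - 504)
  2b³ - 6b² - 20b + 48 = ((1/21)b - 2/21)(42b² - 42b - 504) + (0)
Last nonzero remainder: 42b² - 42b - 504. Dividing through by 42 gives the monic gcd b² - b - 12.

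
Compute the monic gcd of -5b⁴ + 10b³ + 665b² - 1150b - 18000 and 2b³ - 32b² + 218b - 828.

b - 9

Euclidean algorithm in ℚ[b]:
  -5b⁴ + 10b³ + 665b² - 1150b - 18000 = (-(5/2)b - 35)(2b³ - 32b² + 218b - 828) + (90b² + 4410b - 46980)
  2b³ - 32b² + 218b - 828 = ((1/45)b - 13/9)(90b² + 4410b - 46980) + (7632b - 68688)
  90b² + 4410b - 46980 = ((5/424)b + 145/212)(7632b - 68688) + (0)
Last nonzero remainder: 7632b - 68688. Dividing through by 7632 gives the monic gcd b - 9.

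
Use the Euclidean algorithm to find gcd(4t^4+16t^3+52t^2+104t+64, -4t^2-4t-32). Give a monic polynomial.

t^2+t+8

By polynomial division,
  4t^4+16t^3+52t^2+104t+64 = (-t^2-3t-2)(-4t^2-4t-32) + (0)
Last nonzero remainder: -4t^2-4t-32. Dividing through by -4 gives the monic gcd t^2+t+8.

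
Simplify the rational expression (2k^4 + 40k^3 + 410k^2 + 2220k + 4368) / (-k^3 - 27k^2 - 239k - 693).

(-2k^3 - 26k^2 - 228k - 624)/(k^2 + 20k + 99)

Euclidean algorithm in ℚ[k]:
  2k^4 + 40k^3 + 410k^2 + 2220k + 4368 = (-2k + 14)(-k^3 - 27k^2 - 239k - 693) + (310k^2 + 4180k + 14070)
  -k^3 - 27k^2 - 239k - 693 = (-(1/310)k - 419/9610)(310k^2 + 4180k + 14070) + (-(10920/961)k - 76440/961)
  310k^2 + 4180k + 14070 = (-(29791/1092)k - 64387/364)(-(10920/961)k - 76440/961) + (0)
Last nonzero remainder: -(10920/961)k - 76440/961. Dividing through by -10920/961 gives the monic gcd k + 7.
Cancel k + 7 from numerator and denominator to get the reduced form.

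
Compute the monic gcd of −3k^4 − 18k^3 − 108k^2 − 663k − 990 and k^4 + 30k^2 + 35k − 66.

k^3 + k^2 + 31k + 66

Repeated division with remainder:
  −3k^4 − 18k^3 − 108k^2 − 663k − 990 = (−3)(k^4 + 30k^2 + 35k − 66) + (−18k^3 − 18k^2 − 558k − 1188)
  k^4 + 30k^2 + 35k − 66 = (−(1/18)k + 1/18)(−18k^3 − 18k^2 − 558k − 1188) + (0)
Last nonzero remainder: −18k^3 − 18k^2 − 558k − 1188. Dividing through by −18 gives the monic gcd k^3 + k^2 + 31k + 66.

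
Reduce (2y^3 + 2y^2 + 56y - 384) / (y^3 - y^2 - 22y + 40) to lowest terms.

(2y^2 + 10y + 96)/(y^2 + 3y - 10)

Euclidean algorithm in ℚ[y]:
  2y^3 + 2y^2 + 56y - 384 = (2)(y^3 - y^2 - 22y + 40) + (4y^2 + 100y - 464)
  y^3 - y^2 - 22y + 40 = ((1/4)y - 13/2)(4y^2 + 100y - 464) + (744y - 2976)
  4y^2 + 100y - 464 = ((1/186)y + 29/186)(744y - 2976) + (0)
Last nonzero remainder: 744y - 2976. Dividing through by 744 gives the monic gcd y - 4.
Cancel y - 4 from numerator and denominator to get the reduced form.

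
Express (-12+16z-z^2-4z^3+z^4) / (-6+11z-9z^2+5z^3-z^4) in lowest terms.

(4-z^2)/(2-z+z^2)

Apply the Euclidean algorithm:
  z^4-4z^3-z^2+16z-12 = (-1)(-z^4+5z^3-9z^2+11z-6) + (z^3-10z^2+27z-18)
  -z^4+5z^3-9z^2+11z-6 = (-z-5)(z^3-10z^2+27z-18) + (-32z^2+128z-96)
  z^3-10z^2+27z-18 = (-(1/32)z+3/16)(-32z^2+128z-96) + (0)
Last nonzero remainder: -32z^2+128z-96. Dividing through by -32 gives the monic gcd z^2-4z+3.
Cancel z^2-4z+3 from numerator and denominator to get the reduced form.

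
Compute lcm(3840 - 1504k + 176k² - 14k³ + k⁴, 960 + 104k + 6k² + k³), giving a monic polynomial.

Euclidean algorithm in ℚ[k]:
  k⁴ - 14k³ + 176k² - 1504k + 3840 = (k - 20)(k³ + 6k² + 104k + 960) + (192k² - 384k + 23040)
  k³ + 6k² + 104k + 960 = ((1/192)k + 1/24)(192k² - 384k + 23040) + (0)
Last nonzero remainder: 192k² - 384k + 23040. Dividing through by 192 gives the monic gcd k² - 2k + 120.
Then lcm(f, g) = f·g / gcd(f, g); expanding and making the result monic gives the answer.

30720 - 8192k - 96k² + 64k³ - 6k⁴ + k⁵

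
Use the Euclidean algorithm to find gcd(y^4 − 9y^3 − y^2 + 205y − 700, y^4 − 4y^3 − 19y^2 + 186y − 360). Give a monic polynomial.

y^2 − 7y + 20

By polynomial division,
  y^4 − 9y^3 − y^2 + 205y − 700 = (y^4 − 4y^3 − 19y^2 + 186y − 360) + (−5y^3 + 18y^2 + 19y − 340)
  y^4 − 4y^3 − 19y^2 + 186y − 360 = (−(1/5)y + 2/25)(−5y^3 + 18y^2 + 19y − 340) + (−(416/25)y^2 + (2912/25)y − 1664/5)
  −5y^3 + 18y^2 + 19y − 340 = ((125/416)y + 425/416)(−(416/25)y^2 + (2912/25)y − 1664/5) + (0)
Last nonzero remainder: −(416/25)y^2 + (2912/25)y − 1664/5. Dividing through by −416/25 gives the monic gcd y^2 − 7y + 20.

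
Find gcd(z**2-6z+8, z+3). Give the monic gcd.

Apply the Euclidean algorithm:
  z**2-6z+8 = (z-9)(z+3) + (35)
  z+3 = ((1/35)z+3/35)(35) + (0)
The last nonzero remainder is the constant 35, so the polynomials are coprime and gcd = 1.

1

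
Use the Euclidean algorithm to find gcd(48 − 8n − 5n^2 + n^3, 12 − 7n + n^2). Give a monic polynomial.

−4 + n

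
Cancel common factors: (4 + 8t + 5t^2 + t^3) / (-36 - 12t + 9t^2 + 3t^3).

(2 + 3t + t^2)/(-18 + 3t + 3t^2)

By polynomial division,
  t^3 + 5t^2 + 8t + 4 = (1/3)(3t^3 + 9t^2 - 12t - 36) + (2t^2 + 12t + 16)
  3t^3 + 9t^2 - 12t - 36 = ((3/2)t - 9/2)(2t^2 + 12t + 16) + (18t + 36)
  2t^2 + 12t + 16 = ((1/9)t + 4/9)(18t + 36) + (0)
Last nonzero remainder: 18t + 36. Dividing through by 18 gives the monic gcd t + 2.
Cancel t + 2 from numerator and denominator to get the reduced form.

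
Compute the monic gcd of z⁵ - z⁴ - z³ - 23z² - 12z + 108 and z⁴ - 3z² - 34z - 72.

z³ + 4z² + 13z + 18

Apply the Euclidean algorithm:
  z⁵ - z⁴ - z³ - 23z² - 12z + 108 = (z - 1)(z⁴ - 3z² - 34z - 72) + (2z³ + 8z² + 26z + 36)
  z⁴ - 3z² - 34z - 72 = ((1/2)z - 2)(2z³ + 8z² + 26z + 36) + (0)
Last nonzero remainder: 2z³ + 8z² + 26z + 36. Dividing through by 2 gives the monic gcd z³ + 4z² + 13z + 18.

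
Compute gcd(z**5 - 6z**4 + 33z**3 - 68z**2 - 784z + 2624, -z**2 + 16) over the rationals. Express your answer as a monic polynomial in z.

z**2 - 16

Repeated division with remainder:
  z**5 - 6z**4 + 33z**3 - 68z**2 - 784z + 2624 = (-z**3 + 6z**2 - 49z + 164)(-z**2 + 16) + (0)
Last nonzero remainder: -z**2 + 16. Dividing through by -1 gives the monic gcd z**2 - 16.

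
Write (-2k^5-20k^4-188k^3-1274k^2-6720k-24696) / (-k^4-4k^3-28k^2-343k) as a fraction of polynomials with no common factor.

Apply the Euclidean algorithm:
  -2k^5-20k^4-188k^3-1274k^2-6720k-24696 = (2k+12)(-k^4-4k^3-28k^2-343k) + (-84k^3-252k^2-2604k-24696)
  -k^4-4k^3-28k^2-343k = ((1/84)k+1/84)(-84k^3-252k^2-2604k-24696) + (6k^2-18k+294)
  -84k^3-252k^2-2604k-24696 = (-14k-84)(6k^2-18k+294) + (0)
Last nonzero remainder: 6k^2-18k+294. Dividing through by 6 gives the monic gcd k^2-3k+49.
Cancel k^2-3k+49 from numerator and denominator to get the reduced form.

(2k^3+26k^2+168k+504)/(k^2+7k)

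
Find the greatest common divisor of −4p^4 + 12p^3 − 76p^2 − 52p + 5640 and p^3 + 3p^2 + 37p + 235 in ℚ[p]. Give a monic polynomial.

p^3 + 3p^2 + 37p + 235

Apply the Euclidean algorithm:
  −4p^4 + 12p^3 − 76p^2 − 52p + 5640 = (−4p + 24)(p^3 + 3p^2 + 37p + 235) + (0)
The last nonzero remainder p^3 + 3p^2 + 37p + 235 is already monic.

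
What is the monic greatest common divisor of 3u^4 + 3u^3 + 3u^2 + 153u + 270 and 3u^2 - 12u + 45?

Repeated division with remainder:
  3u^4 + 3u^3 + 3u^2 + 153u + 270 = (u^2 + 5u + 6)(3u^2 - 12u + 45) + (0)
Last nonzero remainder: 3u^2 - 12u + 45. Dividing through by 3 gives the monic gcd u^2 - 4u + 15.

u^2 - 4u + 15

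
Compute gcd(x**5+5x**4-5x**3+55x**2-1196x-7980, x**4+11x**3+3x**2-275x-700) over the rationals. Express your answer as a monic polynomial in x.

x**2+12x+35

Repeated division with remainder:
  x**5+5x**4-5x**3+55x**2-1196x-7980 = (x-6)(x**4+11x**3+3x**2-275x-700) + (58x**3+348x**2-2146x-12180)
  x**4+11x**3+3x**2-275x-700 = ((1/58)x+5/58)(58x**3+348x**2-2146x-12180) + (10x**2+120x+350)
  58x**3+348x**2-2146x-12180 = ((29/5)x-174/5)(10x**2+120x+350) + (0)
Last nonzero remainder: 10x**2+120x+350. Dividing through by 10 gives the monic gcd x**2+12x+35.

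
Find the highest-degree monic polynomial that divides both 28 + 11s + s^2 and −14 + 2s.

Repeated division with remainder:
  s^2 + 11s + 28 = ((1/2)s + 9)(2s − 14) + (154)
  2s − 14 = ((1/77)s − 1/11)(154) + (0)
The last nonzero remainder is the constant 154, so the polynomials are coprime and gcd = 1.

1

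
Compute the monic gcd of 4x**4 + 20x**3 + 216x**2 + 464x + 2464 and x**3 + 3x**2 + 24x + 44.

Repeated division with remainder:
  4x**4 + 20x**3 + 216x**2 + 464x + 2464 = (4x + 8)(x**3 + 3x**2 + 24x + 44) + (96x**2 + 96x + 2112)
  x**3 + 3x**2 + 24x + 44 = ((1/96)x + 1/48)(96x**2 + 96x + 2112) + (0)
Last nonzero remainder: 96x**2 + 96x + 2112. Dividing through by 96 gives the monic gcd x**2 + x + 22.

x**2 + x + 22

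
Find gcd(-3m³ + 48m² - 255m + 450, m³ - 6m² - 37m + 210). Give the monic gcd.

By polynomial division,
  -3m³ + 48m² - 255m + 450 = (-3)(m³ - 6m² - 37m + 210) + (30m² - 366m + 1080)
  m³ - 6m² - 37m + 210 = ((1/30)m + 31/150)(30m² - 366m + 1080) + ((66/25)m - 66/5)
  30m² - 366m + 1080 = ((125/11)m - 900/11)((66/25)m - 66/5) + (0)
Last nonzero remainder: (66/25)m - 66/5. Dividing through by 66/25 gives the monic gcd m - 5.

m - 5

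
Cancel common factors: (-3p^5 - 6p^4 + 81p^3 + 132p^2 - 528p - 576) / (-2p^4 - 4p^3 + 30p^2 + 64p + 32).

Apply the Euclidean algorithm:
  -3p^5 - 6p^4 + 81p^3 + 132p^2 - 528p - 576 = ((3/2)p)(-2p^4 - 4p^3 + 30p^2 + 64p + 32) + (36p^3 + 36p^2 - 576p - 576)
  -2p^4 - 4p^3 + 30p^2 + 64p + 32 = (-(1/18)p - 1/18)(36p^3 + 36p^2 - 576p - 576) + (0)
Last nonzero remainder: 36p^3 + 36p^2 - 576p - 576. Dividing through by 36 gives the monic gcd p^3 + p^2 - 16p - 16.
Cancel p^3 + p^2 - 16p - 16 from numerator and denominator to get the reduced form.

(3p^2 + 3p - 36)/(2p + 2)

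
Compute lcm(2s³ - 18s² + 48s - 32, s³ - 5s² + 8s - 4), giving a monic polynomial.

s⁵ - 13s⁴ + 64s³ - 148s² + 160s - 64

By polynomial division,
  2s³ - 18s² + 48s - 32 = (2)(s³ - 5s² + 8s - 4) + (-8s² + 32s - 24)
  s³ - 5s² + 8s - 4 = (-(1/8)s + 1/8)(-8s² + 32s - 24) + (s - 1)
  -8s² + 32s - 24 = (-8s + 24)(s - 1) + (0)
The last nonzero remainder s - 1 is already monic.
Then lcm(f, g) = f·g / gcd(f, g); expanding and making the result monic gives the answer.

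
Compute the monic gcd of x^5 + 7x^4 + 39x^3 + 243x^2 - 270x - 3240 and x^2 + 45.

x^2 + 45

Apply the Euclidean algorithm:
  x^5 + 7x^4 + 39x^3 + 243x^2 - 270x - 3240 = (x^3 + 7x^2 - 6x - 72)(x^2 + 45) + (0)
The last nonzero remainder x^2 + 45 is already monic.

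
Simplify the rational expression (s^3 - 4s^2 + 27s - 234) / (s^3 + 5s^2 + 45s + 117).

(s - 6)/(s + 3)

Euclidean algorithm in ℚ[s]:
  s^3 - 4s^2 + 27s - 234 = (s^3 + 5s^2 + 45s + 117) + (-9s^2 - 18s - 351)
  s^3 + 5s^2 + 45s + 117 = (-(1/9)s - 1/3)(-9s^2 - 18s - 351) + (0)
Last nonzero remainder: -9s^2 - 18s - 351. Dividing through by -9 gives the monic gcd s^2 + 2s + 39.
Cancel s^2 + 2s + 39 from numerator and denominator to get the reduced form.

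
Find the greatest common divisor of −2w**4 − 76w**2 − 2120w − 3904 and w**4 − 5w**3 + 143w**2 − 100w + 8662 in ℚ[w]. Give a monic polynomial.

w**2 − 10w + 122

Repeated division with remainder:
  −2w**4 − 76w**2 − 2120w − 3904 = (−2)(w**4 − 5w**3 + 143w**2 − 100w + 8662) + (−10w**3 + 210w**2 − 2320w + 13420)
  w**4 − 5w**3 + 143w**2 − 100w + 8662 = (−(1/10)w − 8/5)(−10w**3 + 210w**2 − 2320w + 13420) + (247w**2 − 2470w + 30134)
  −10w**3 + 210w**2 − 2320w + 13420 = (−(10/247)w + 110/247)(247w**2 − 2470w + 30134) + (0)
Last nonzero remainder: 247w**2 − 2470w + 30134. Dividing through by 247 gives the monic gcd w**2 − 10w + 122.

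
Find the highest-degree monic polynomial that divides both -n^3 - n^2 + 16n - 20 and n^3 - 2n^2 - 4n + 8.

n^2 - 4n + 4

By polynomial division,
  -n^3 - n^2 + 16n - 20 = (-1)(n^3 - 2n^2 - 4n + 8) + (-3n^2 + 12n - 12)
  n^3 - 2n^2 - 4n + 8 = (-(1/3)n - 2/3)(-3n^2 + 12n - 12) + (0)
Last nonzero remainder: -3n^2 + 12n - 12. Dividing through by -3 gives the monic gcd n^2 - 4n + 4.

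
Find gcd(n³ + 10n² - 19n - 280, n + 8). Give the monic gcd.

By polynomial division,
  n³ + 10n² - 19n - 280 = (n² + 2n - 35)(n + 8) + (0)
The last nonzero remainder n + 8 is already monic.

n + 8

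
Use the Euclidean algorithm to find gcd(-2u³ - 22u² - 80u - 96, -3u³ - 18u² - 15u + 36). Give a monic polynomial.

Euclidean algorithm in ℚ[u]:
  -2u³ - 22u² - 80u - 96 = (2/3)(-3u³ - 18u² - 15u + 36) + (-10u² - 70u - 120)
  -3u³ - 18u² - 15u + 36 = ((3/10)u - 3/10)(-10u² - 70u - 120) + (0)
Last nonzero remainder: -10u² - 70u - 120. Dividing through by -10 gives the monic gcd u² + 7u + 12.

u² + 7u + 12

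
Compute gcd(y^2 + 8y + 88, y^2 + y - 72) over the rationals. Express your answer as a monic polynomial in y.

1

By polynomial division,
  y^2 + 8y + 88 = (y^2 + y - 72) + (7y + 160)
  y^2 + y - 72 = ((1/7)y - 153/49)(7y + 160) + (20952/49)
  7y + 160 = ((343/20952)y + 980/2619)(20952/49) + (0)
The last nonzero remainder is the constant 20952/49, so the polynomials are coprime and gcd = 1.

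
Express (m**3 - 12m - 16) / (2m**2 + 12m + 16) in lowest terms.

(m**2 - 2m - 8)/(2m + 8)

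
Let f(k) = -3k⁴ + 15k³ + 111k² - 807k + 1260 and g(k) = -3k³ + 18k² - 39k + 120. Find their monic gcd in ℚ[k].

Repeated division with remainder:
  -3k⁴ + 15k³ + 111k² - 807k + 1260 = (k + 1)(-3k³ + 18k² - 39k + 120) + (132k² - 888k + 1140)
  -3k³ + 18k² - 39k + 120 = (-(1/44)k - 2/121)(132k² - 888k + 1140) + (-(3360/121)k + 16800/121)
  132k² - 888k + 1140 = (-(1331/280)k + 2299/280)(-(3360/121)k + 16800/121) + (0)
Last nonzero remainder: -(3360/121)k + 16800/121. Dividing through by -3360/121 gives the monic gcd k - 5.

k - 5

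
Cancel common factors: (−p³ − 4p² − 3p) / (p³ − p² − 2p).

(−p − 3)/(p − 2)

Apply the Euclidean algorithm:
  −p³ − 4p² − 3p = (−1)(p³ − p² − 2p) + (−5p² − 5p)
  p³ − p² − 2p = (−(1/5)p + 2/5)(−5p² − 5p) + (0)
Last nonzero remainder: −5p² − 5p. Dividing through by −5 gives the monic gcd p² + p.
Cancel p² + p from numerator and denominator to get the reduced form.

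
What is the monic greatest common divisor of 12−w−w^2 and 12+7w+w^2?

By polynomial division,
  −w^2−w+12 = (−1)(w^2+7w+12) + (6w+24)
  w^2+7w+12 = ((1/6)w+1/2)(6w+24) + (0)
Last nonzero remainder: 6w+24. Dividing through by 6 gives the monic gcd w+4.

4+w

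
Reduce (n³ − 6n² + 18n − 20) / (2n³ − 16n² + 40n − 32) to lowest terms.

(n² − 4n + 10)/(2n² − 12n + 16)

By polynomial division,
  n³ − 6n² + 18n − 20 = (1/2)(2n³ − 16n² + 40n − 32) + (2n² − 2n − 4)
  2n³ − 16n² + 40n − 32 = (n − 7)(2n² − 2n − 4) + (30n − 60)
  2n² − 2n − 4 = ((1/15)n + 1/15)(30n − 60) + (0)
Last nonzero remainder: 30n − 60. Dividing through by 30 gives the monic gcd n − 2.
Cancel n − 2 from numerator and denominator to get the reduced form.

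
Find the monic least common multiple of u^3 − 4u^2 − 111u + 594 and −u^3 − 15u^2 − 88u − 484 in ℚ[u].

u^5 − 83u^3 − 26u^2 − 2508u + 26136

Euclidean algorithm in ℚ[u]:
  u^3 − 4u^2 − 111u + 594 = (−1)(−u^3 − 15u^2 − 88u − 484) + (−19u^2 − 199u + 110)
  −u^3 − 15u^2 − 88u − 484 = ((1/19)u + 86/361)(−19u^2 − 199u + 110) + (−(16744/361)u − 184184/361)
  −19u^2 − 199u + 110 = ((6859/16744)u − 1805/8372)(−(16744/361)u − 184184/361) + (0)
Last nonzero remainder: −(16744/361)u − 184184/361. Dividing through by −16744/361 gives the monic gcd u + 11.
Then lcm(f, g) = f·g / gcd(f, g); expanding and making the result monic gives the answer.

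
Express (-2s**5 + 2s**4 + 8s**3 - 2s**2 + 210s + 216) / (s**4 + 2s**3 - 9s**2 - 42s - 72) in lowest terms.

Euclidean algorithm in ℚ[s]:
  -2s**5 + 2s**4 + 8s**3 - 2s**2 + 210s + 216 = (-2s + 6)(s**4 + 2s**3 - 9s**2 - 42s - 72) + (-22s**3 - 32s**2 + 318s + 648)
  s**4 + 2s**3 - 9s**2 - 42s - 72 = (-(1/22)s - 3/121)(-22s**3 - 32s**2 + 318s + 648) + ((564/121)s**2 - (564/121)s - 6768/121)
  -22s**3 - 32s**2 + 318s + 648 = (-(1331/282)s - 1089/94)((564/121)s**2 - (564/121)s - 6768/121) + (0)
Last nonzero remainder: (564/121)s**2 - (564/121)s - 6768/121. Dividing through by 564/121 gives the monic gcd s**2 - s - 12.
Cancel s**2 - s - 12 from numerator and denominator to get the reduced form.

(-2s**3 - 16s - 18)/(s**2 + 3s + 6)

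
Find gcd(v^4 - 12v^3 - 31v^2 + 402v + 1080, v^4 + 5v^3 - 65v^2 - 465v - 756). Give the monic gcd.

Apply the Euclidean algorithm:
  v^4 - 12v^3 - 31v^2 + 402v + 1080 = (v^4 + 5v^3 - 65v^2 - 465v - 756) + (-17v^3 + 34v^2 + 867v + 1836)
  v^4 + 5v^3 - 65v^2 - 465v - 756 = (-(1/17)v - 7/17)(-17v^3 + 34v^2 + 867v + 1836) + (0)
Last nonzero remainder: -17v^3 + 34v^2 + 867v + 1836. Dividing through by -17 gives the monic gcd v^3 - 2v^2 - 51v - 108.

v^3 - 2v^2 - 51v - 108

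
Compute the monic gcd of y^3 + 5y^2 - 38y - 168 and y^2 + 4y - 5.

1

By polynomial division,
  y^3 + 5y^2 - 38y - 168 = (y + 1)(y^2 + 4y - 5) + (-37y - 163)
  y^2 + 4y - 5 = (-(1/37)y + 15/1369)(-37y - 163) + (-4400/1369)
  -37y - 163 = ((50653/4400)y + 223147/4400)(-4400/1369) + (0)
The last nonzero remainder is the constant -4400/1369, so the polynomials are coprime and gcd = 1.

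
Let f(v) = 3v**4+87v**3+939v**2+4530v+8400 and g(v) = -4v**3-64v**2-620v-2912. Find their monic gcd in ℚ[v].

Euclidean algorithm in ℚ[v]:
  3v**4+87v**3+939v**2+4530v+8400 = (-(3/4)v-39/4)(-4v**3-64v**2-620v-2912) + (-150v**2-3699v-19992)
  -4v**3-64v**2-620v-2912 = ((2/75)v-433/1875)(-150v**2-3699v-19992) + (-(588189/625)v-4705512/625)
  -150v**2-3699v-19992 = ((31250/196063)v+74375/28009)(-(588189/625)v-4705512/625) + (0)
Last nonzero remainder: -(588189/625)v-4705512/625. Dividing through by -588189/625 gives the monic gcd v+8.

v+8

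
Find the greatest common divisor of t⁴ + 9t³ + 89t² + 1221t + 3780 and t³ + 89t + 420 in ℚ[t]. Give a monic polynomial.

Euclidean algorithm in ℚ[t]:
  t⁴ + 9t³ + 89t² + 1221t + 3780 = (t + 9)(t³ + 89t + 420) + (0)
The last nonzero remainder t³ + 89t + 420 is already monic.

t³ + 89t + 420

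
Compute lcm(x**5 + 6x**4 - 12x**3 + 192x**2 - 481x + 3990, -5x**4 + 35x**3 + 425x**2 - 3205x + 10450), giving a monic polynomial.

Euclidean algorithm in ℚ[x]:
  x**5 + 6x**4 - 12x**3 + 192x**2 - 481x + 3990 = (-(1/5)x - 13/5)(-5x**4 + 35x**3 + 425x**2 - 3205x + 10450) + (164x**3 + 656x**2 - 6724x + 31160)
  -5x**4 + 35x**3 + 425x**2 - 3205x + 10450 = (-(5/164)x + 55/164)(164x**3 + 656x**2 - 6724x + 31160) + (0)
Last nonzero remainder: 164x**3 + 656x**2 - 6724x + 31160. Dividing through by 164 gives the monic gcd x**3 + 4x**2 - 41x + 190.
Then lcm(f, g) = f·g / gcd(f, g); expanding and making the result monic gives the answer.

x**6 - 5x**5 - 78x**4 + 324x**3 - 2593x**2 + 9281x - 43890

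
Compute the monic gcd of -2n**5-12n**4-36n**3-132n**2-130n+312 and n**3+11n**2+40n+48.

Apply the Euclidean algorithm:
  -2n**5-12n**4-36n**3-132n**2-130n+312 = (-2n**2+10n-66)(n**3+11n**2+40n+48) + (290n**2+2030n+3480)
  n**3+11n**2+40n+48 = ((1/290)n+2/145)(290n**2+2030n+3480) + (0)
Last nonzero remainder: 290n**2+2030n+3480. Dividing through by 290 gives the monic gcd n**2+7n+12.

n**2+7n+12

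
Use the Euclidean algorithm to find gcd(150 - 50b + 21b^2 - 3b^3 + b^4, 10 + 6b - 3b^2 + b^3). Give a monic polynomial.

Euclidean algorithm in ℚ[b]:
  b^4 - 3b^3 + 21b^2 - 50b + 150 = (b)(b^3 - 3b^2 + 6b + 10) + (15b^2 - 60b + 150)
  b^3 - 3b^2 + 6b + 10 = ((1/15)b + 1/15)(15b^2 - 60b + 150) + (0)
Last nonzero remainder: 15b^2 - 60b + 150. Dividing through by 15 gives the monic gcd b^2 - 4b + 10.

10 - 4b + b^2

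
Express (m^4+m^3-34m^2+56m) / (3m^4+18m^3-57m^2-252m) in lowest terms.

Repeated division with remainder:
  m^4+m^3-34m^2+56m = (1/3)(3m^4+18m^3-57m^2-252m) + (-5m^3-15m^2+140m)
  3m^4+18m^3-57m^2-252m = (-(3/5)m-9/5)(-5m^3-15m^2+140m) + (0)
Last nonzero remainder: -5m^3-15m^2+140m. Dividing through by -5 gives the monic gcd m^3+3m^2-28m.
Cancel m^3+3m^2-28m from numerator and denominator to get the reduced form.

(m-2)/(3m+9)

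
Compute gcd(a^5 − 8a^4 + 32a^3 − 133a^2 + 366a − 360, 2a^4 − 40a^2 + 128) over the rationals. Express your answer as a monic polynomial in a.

Repeated division with remainder:
  a^5 − 8a^4 + 32a^3 − 133a^2 + 366a − 360 = ((1/2)a − 4)(2a^4 − 40a^2 + 128) + (52a^3 − 293a^2 + 302a + 152)
  2a^4 − 40a^2 + 128 = ((1/26)a + 293/1352)(52a^3 − 293a^2 + 302a + 152) + ((16065/1352)a^2 − (48195/676)a + 16065/169)
  52a^3 − 293a^2 + 302a + 152 = ((70304/16065)a + 25688/16065)((16065/1352)a^2 − (48195/676)a + 16065/169) + (0)
Last nonzero remainder: (16065/1352)a^2 − (48195/676)a + 16065/169. Dividing through by 16065/1352 gives the monic gcd a^2 − 6a + 8.

a^2 − 6a + 8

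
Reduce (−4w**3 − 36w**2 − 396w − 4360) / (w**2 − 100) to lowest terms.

(−4w**2 + 4w − 436)/(w − 10)

By polynomial division,
  −4w**3 − 36w**2 − 396w − 4360 = (−4w − 36)(w**2 − 100) + (−796w − 7960)
  w**2 − 100 = (−(1/796)w + 5/398)(−796w − 7960) + (0)
Last nonzero remainder: −796w − 7960. Dividing through by −796 gives the monic gcd w + 10.
Cancel w + 10 from numerator and denominator to get the reduced form.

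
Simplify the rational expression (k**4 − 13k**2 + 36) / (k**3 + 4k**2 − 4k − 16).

Euclidean algorithm in ℚ[k]:
  k**4 − 13k**2 + 36 = (k − 4)(k**3 + 4k**2 − 4k − 16) + (7k**2 − 28)
  k**3 + 4k**2 − 4k − 16 = ((1/7)k + 4/7)(7k**2 − 28) + (0)
Last nonzero remainder: 7k**2 − 28. Dividing through by 7 gives the monic gcd k**2 − 4.
Cancel k**2 − 4 from numerator and denominator to get the reduced form.

(k**2 − 9)/(k + 4)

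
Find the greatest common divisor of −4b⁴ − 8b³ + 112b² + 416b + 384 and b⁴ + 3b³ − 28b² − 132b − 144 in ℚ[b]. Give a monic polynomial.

b³ − 28b − 48

Repeated division with remainder:
  −4b⁴ − 8b³ + 112b² + 416b + 384 = (−4)(b⁴ + 3b³ − 28b² − 132b − 144) + (4b³ − 112b − 192)
  b⁴ + 3b³ − 28b² − 132b − 144 = ((1/4)b + 3/4)(4b³ − 112b − 192) + (0)
Last nonzero remainder: 4b³ − 112b − 192. Dividing through by 4 gives the monic gcd b³ − 28b − 48.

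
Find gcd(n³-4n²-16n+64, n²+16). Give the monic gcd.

1

By polynomial division,
  n³-4n²-16n+64 = (n-4)(n²+16) + (-32n+128)
  n²+16 = (-(1/32)n-1/8)(-32n+128) + (32)
  -32n+128 = (-n+4)(32) + (0)
The last nonzero remainder is the constant 32, so the polynomials are coprime and gcd = 1.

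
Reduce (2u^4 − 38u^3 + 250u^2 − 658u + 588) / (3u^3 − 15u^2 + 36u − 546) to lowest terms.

Euclidean algorithm in ℚ[u]:
  2u^4 − 38u^3 + 250u^2 − 658u + 588 = ((2/3)u − 28/3)(3u^3 − 15u^2 + 36u − 546) + (86u^2 + 42u − 4508)
  3u^3 − 15u^2 + 36u − 546 = ((3/86)u − 354/1849)(86u^2 + 42u − 4508) + ((372198/1849)u − 2605386/1849)
  86u^2 + 42u − 4508 = ((79507/186099)u + 595378/186099)((372198/1849)u − 2605386/1849) + (0)
Last nonzero remainder: (372198/1849)u − 2605386/1849. Dividing through by 372198/1849 gives the monic gcd u − 7.
Cancel u − 7 from numerator and denominator to get the reduced form.

(2u^3 − 24u^2 + 82u − 84)/(3u^2 + 6u + 78)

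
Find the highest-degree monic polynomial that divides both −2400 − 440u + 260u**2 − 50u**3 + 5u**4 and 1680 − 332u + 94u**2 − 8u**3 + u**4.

Repeated division with remainder:
  5u**4 − 50u**3 + 260u**2 − 440u − 2400 = (5)(u**4 − 8u**3 + 94u**2 − 332u + 1680) + (−10u**3 − 210u**2 + 1220u − 10800)
  u**4 − 8u**3 + 94u**2 − 332u + 1680 = (−(1/10)u + 29/10)(−10u**3 − 210u**2 + 1220u − 10800) + (825u**2 − 4950u + 33000)
  −10u**3 − 210u**2 + 1220u − 10800 = (−(2/165)u − 18/55)(825u**2 − 4950u + 33000) + (0)
Last nonzero remainder: 825u**2 − 4950u + 33000. Dividing through by 825 gives the monic gcd u**2 − 6u + 40.

40 − 6u + u**2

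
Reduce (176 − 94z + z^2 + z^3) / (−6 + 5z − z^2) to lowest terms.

(88 − 3z − z^2)/(−3 + z)

By polynomial division,
  z^3 + z^2 − 94z + 176 = (−z − 6)(−z^2 + 5z − 6) + (−70z + 140)
  −z^2 + 5z − 6 = ((1/70)z − 3/70)(−70z + 140) + (0)
Last nonzero remainder: −70z + 140. Dividing through by −70 gives the monic gcd z − 2.
Cancel z − 2 from numerator and denominator to get the reduced form.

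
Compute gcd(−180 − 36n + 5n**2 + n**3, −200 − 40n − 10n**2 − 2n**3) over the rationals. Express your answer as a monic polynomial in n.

5 + n

Repeated division with remainder:
  n**3 + 5n**2 − 36n − 180 = (−1/2)(−2n**3 − 10n**2 − 40n − 200) + (−56n − 280)
  −2n**3 − 10n**2 − 40n − 200 = ((1/28)n**2 + 5/7)(−56n − 280) + (0)
Last nonzero remainder: −56n − 280. Dividing through by −56 gives the monic gcd n + 5.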